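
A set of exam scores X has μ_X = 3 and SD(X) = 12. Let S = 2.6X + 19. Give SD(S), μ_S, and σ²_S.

S = 2.6X + 19 is linear with a = 2.6, b = 19.
SD(S) = |a|·SD(X) = |2.6|·12 = 31.2.
μ_S = a·μ_X + b = 2.6·3 + 19 = 26.8.
σ²_X = 12² = 144.
σ²_S = a²·σ²_X = 2.6²·144 = 973.44 (the additive constant 19 does not affect variance).

SD(S) = 31.2, μ_S = 26.8, σ²_S = 973.44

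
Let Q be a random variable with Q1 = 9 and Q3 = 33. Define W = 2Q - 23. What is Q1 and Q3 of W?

Q1(W) = -5, Q3(W) = 43

a = 2 > 0: Q1(W) = a·Q1(Q)+b = -5, Q3(W) = a·Q3(Q)+b = 43.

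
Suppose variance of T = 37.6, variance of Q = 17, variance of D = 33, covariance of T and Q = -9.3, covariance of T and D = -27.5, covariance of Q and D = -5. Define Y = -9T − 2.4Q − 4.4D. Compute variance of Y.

variance of Y = 1097.04

variance of Y = a²·variance of T + b²·variance of Q + c²·variance of D + 2ab·covariance of T and Q + 2ac·covariance of T and D + 2bc·covariance of Q and D, with a = -9, b = -2.4, c = -4.4.
= 3045.6 + 97.92 + 638.88 + (-401.76) + (-2178) + (-105.6)
= 1097.04.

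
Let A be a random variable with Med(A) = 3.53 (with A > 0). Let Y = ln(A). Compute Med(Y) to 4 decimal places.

ln(A) is monotone on this domain, so Med(Y) = ln(3.53) ≈ 1.2613.

Med(Y) = 1.2613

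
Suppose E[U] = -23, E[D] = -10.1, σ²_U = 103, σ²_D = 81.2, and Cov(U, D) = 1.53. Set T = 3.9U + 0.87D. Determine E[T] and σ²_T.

E[T] = 3.9·E[U] + 0.87·E[D] = 3.9·(-23) + 0.87·(-10.1) = -98.487.
σ²_T = a²·σ²_U + b²·σ²_D + 2ab·Cov(U, D) with a = 3.9, b = 0.87.
= 3.9²·103 + 0.87²·81.2 + 2·3.9·0.87·1.53
= 1566.63 + 61.46028 + 10.38258 = 1638.47286.

E[T] = -98.487, σ²_T = 1638.47286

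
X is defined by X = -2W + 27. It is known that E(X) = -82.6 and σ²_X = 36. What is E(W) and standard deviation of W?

E(W) = 54.8, standard deviation of W = 3

From X = -2W + 27: E(X) = a·E(W) + b, so E(W) = (E(X) − b)/a = (-82.6 − 27)/(-2) = 54.8.
standard deviation of X = √36 = 6.
standard deviation of X = |a|·standard deviation of W, so standard deviation of W = 6/|-2| = 3.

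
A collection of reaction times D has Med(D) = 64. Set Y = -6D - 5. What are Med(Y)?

Med(Y) = -389

A linear map preserves order up to sign, so Med(Y) = a·Med(D) + b = (-6)·64 + (-5) = -389.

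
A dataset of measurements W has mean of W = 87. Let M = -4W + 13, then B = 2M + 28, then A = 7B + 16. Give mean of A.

mean of M = (-4)·87 + 13 = -335.
mean of B = 2·(-335) + 28 = -642.
mean of A = 7·(-642) + 16 = -4478.

mean of A = -4478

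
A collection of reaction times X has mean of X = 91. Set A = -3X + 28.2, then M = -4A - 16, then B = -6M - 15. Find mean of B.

mean of A = (-3)·91 + 28.2 = -244.8.
mean of M = (-4)·(-244.8) + (-16) = 963.2.
mean of B = (-6)·963.2 + (-15) = -5794.2.

mean of B = -5794.2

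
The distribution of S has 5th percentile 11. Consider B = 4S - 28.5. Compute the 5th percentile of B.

5th percentile of B = 15.5

Since a = 4 > 0 the transformation is increasing, so the 5th percentile of B = a·(P_{5} of S) + b = 4·11 + (-28.5) = 15.5.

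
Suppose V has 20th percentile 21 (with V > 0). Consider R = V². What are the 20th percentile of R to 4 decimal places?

V² is increasing, so P_{20}(R) = g(P_{20}(V)) = 441.

20th percentile of R = 441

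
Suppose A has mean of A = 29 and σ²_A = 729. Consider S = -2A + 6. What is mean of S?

S = -2A + 6 is linear with a = -2, b = 6.
mean of S = a·mean of A + b = (-2)·29 + 6 = -52.

mean of S = -52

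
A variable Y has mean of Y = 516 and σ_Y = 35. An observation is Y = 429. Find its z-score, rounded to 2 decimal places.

z = -2.49

z = (Y − mean of Y) / σ_Y = (429 − 516) / 35 ≈ -2.49.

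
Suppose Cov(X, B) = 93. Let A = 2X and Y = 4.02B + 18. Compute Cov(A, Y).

Cov(A, Y) = 747.72

Cov(A, Y) = a·c·Cov(X, B) = 2·4.02·93 = 747.72. Additive constants drop out.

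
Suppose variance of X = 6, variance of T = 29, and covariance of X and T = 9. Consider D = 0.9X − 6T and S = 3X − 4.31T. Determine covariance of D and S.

By bilinearity, covariance of D and S = ac·variance of X + bd·variance of T + (ad+bc)·covariance of X and T, with a=0.9, b=-6, c=3, d=-4.31.
ac·variance of X = 0.9·3·6 = 16.2
bd·variance of T = (-6)·(-4.31)·29 = 749.94
(ad+bc)·covariance of X and T = (-21.879)·9 = -196.911
covariance of D and S = 16.2 + 749.94 + (-196.911) = 569.229.

covariance of D and S = 569.229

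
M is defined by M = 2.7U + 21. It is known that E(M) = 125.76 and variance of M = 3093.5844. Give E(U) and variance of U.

From M = 2.7U + 21: E(M) = a·E(U) + b, so E(U) = (E(M) − b)/a = (125.76 − 21)/2.7 = 38.8.
variance of M = a²·variance of U, so variance of U = 3093.5844/2.7² = 424.36.

E(U) = 38.8, variance of U = 424.36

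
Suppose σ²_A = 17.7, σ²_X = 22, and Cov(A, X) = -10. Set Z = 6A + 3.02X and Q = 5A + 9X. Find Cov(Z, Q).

Cov(Z, Q) = 437.96

By bilinearity, Cov(Z, Q) = ac·σ²_A + bd·σ²_X + (ad+bc)·Cov(A, X), with a=6, b=3.02, c=5, d=9.
ac·σ²_A = 6·5·17.7 = 531
bd·σ²_X = 3.02·9·22 = 597.96
(ad+bc)·Cov(A, X) = (69.1)·(-10) = -691
Cov(Z, Q) = 531 + 597.96 + (-691) = 437.96.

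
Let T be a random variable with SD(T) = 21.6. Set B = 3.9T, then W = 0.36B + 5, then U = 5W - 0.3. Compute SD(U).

SD(U) = 151.632

SD(B) = |3.9|·21.6 = 84.24.
SD(W) = |0.36|·84.24 = 30.3264.
SD(U) = |5|·30.3264 = 151.632.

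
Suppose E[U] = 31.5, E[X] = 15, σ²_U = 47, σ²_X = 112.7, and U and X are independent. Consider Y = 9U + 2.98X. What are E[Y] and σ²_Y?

E[Y] = 328.2, σ²_Y = 4807.82108

E[Y] = 9·E[U] + 2.98·E[X] = 9·31.5 + 2.98·15 = 328.2.
σ²_Y = a²·σ²_U + b²·σ²_X + 2ab·covariance of U and X with a = 9, b = 2.98.
Independence gives covariance of U and X = 0.
= 9²·47 + 2.98²·112.7 + 2·9·2.98·0
= 3807 + 1000.82108 + 0 = 4807.82108.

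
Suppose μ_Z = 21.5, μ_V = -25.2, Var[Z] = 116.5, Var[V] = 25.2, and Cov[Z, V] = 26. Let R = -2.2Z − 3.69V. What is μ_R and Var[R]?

μ_R = 45.688, Var[R] = 1329.12172

μ_R = (-2.2)·μ_Z + (-3.69)·μ_V = (-2.2)·21.5 + (-3.69)·(-25.2) = 45.688.
Var[R] = a²·Var[Z] + b²·Var[V] + 2ab·Cov[Z, V] with a = -2.2, b = -3.69.
= (-2.2)²·116.5 + (-3.69)²·25.2 + 2·(-2.2)·(-3.69)·26
= 563.86 + 343.12572 + 422.136 = 1329.12172.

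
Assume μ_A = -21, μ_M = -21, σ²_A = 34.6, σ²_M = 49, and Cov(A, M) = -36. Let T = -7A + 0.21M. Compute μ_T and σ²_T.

μ_T = (-7)·μ_A + 0.21·μ_M = (-7)·(-21) + 0.21·(-21) = 142.59.
σ²_T = a²·σ²_A + b²·σ²_M + 2ab·Cov(A, M) with a = -7, b = 0.21.
= (-7)²·34.6 + 0.21²·49 + 2·(-7)·0.21·(-36)
= 1695.4 + 2.1609 + 105.84 = 1803.4009.

μ_T = 142.59, σ²_T = 1803.4009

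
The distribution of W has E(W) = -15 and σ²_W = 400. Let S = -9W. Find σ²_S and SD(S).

S = -9W is linear with a = -9, b = 0.
σ²_S = a²·σ²_W = (-9)²·400 = 32400.
SD(W) = √400 = 20.
SD(S) = |a|·SD(W) = |-9|·20 = 180.

σ²_S = 32400, SD(S) = 180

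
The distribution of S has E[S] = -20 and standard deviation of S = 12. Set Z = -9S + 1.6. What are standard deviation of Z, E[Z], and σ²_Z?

standard deviation of Z = 108, E[Z] = 181.6, σ²_Z = 11664

Z = -9S + 1.6 is linear with a = -9, b = 1.6.
standard deviation of Z = |a|·standard deviation of S = |-9|·12 = 108.
E[Z] = a·E[S] + b = (-9)·(-20) + 1.6 = 181.6.
σ²_S = 12² = 144.
σ²_Z = a²·σ²_S = (-9)²·144 = 11664 (the additive constant 1.6 does not affect variance).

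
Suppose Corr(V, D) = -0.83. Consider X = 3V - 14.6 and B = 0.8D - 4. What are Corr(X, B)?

Corr(X, B) = -0.83

Linear rescalings preserve correlation up to sign; here the slopes 3 and 0.8 have the same sign, so Corr(X, B) = Corr(V, D) = -0.83.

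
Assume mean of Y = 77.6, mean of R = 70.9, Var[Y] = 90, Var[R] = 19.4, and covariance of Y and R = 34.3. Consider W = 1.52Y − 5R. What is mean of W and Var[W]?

mean of W = 1.52·mean of Y + (-5)·mean of R = 1.52·77.6 + (-5)·70.9 = -236.548.
Var[W] = a²·Var[Y] + b²·Var[R] + 2ab·covariance of Y and R with a = 1.52, b = -5.
= 1.52²·90 + (-5)²·19.4 + 2·1.52·(-5)·34.3
= 207.936 + 485 + (-521.36) = 171.576.

mean of W = -236.548, Var[W] = 171.576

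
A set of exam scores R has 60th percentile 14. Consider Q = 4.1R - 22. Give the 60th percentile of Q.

60th percentile of Q = 35.4

Since a = 4.1 > 0 the transformation is increasing, so the 60th percentile of Q = a·(P_{60} of R) + b = 4.1·14 + (-22) = 35.4.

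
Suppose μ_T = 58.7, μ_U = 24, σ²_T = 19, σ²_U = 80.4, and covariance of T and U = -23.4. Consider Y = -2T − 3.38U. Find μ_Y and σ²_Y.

μ_Y = -198.52, σ²_Y = 678.15376

μ_Y = (-2)·μ_T + (-3.38)·μ_U = (-2)·58.7 + (-3.38)·24 = -198.52.
σ²_Y = a²·σ²_T + b²·σ²_U + 2ab·covariance of T and U with a = -2, b = -3.38.
= (-2)²·19 + (-3.38)²·80.4 + 2·(-2)·(-3.38)·(-23.4)
= 76 + 918.52176 + (-316.368) = 678.15376.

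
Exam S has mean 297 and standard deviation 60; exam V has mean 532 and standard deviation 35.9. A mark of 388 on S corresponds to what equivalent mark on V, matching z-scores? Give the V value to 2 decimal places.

V = 586.45

z = (388 − 297)/60 ≈ 1.5167.
V = 532 + z·35.9 = 532 + (388 − 297)·35.9/60 ≈ 586.45.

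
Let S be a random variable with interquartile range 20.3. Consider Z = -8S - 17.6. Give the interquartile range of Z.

Under Z = aS + b, IQR(Z) = |a|·IQR(S) = |-8|·20.3 = 162.4 (shifts cancel; spread scales by |a|).

IQR(Z) = 162.4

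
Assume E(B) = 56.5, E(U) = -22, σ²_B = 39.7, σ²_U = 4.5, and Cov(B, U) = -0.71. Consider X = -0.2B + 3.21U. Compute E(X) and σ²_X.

E(X) = -81.92, σ²_X = 48.86809

E(X) = (-0.2)·E(B) + 3.21·E(U) = (-0.2)·56.5 + 3.21·(-22) = -81.92.
σ²_X = a²·σ²_B + b²·σ²_U + 2ab·Cov(B, U) with a = -0.2, b = 3.21.
= (-0.2)²·39.7 + 3.21²·4.5 + 2·(-0.2)·3.21·(-0.71)
= 1.588 + 46.36845 + 0.91164 = 48.86809.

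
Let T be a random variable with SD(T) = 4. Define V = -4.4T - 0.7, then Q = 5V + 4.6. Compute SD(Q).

SD(Q) = 88

SD(V) = |-4.4|·4 = 17.6.
SD(Q) = |5|·17.6 = 88.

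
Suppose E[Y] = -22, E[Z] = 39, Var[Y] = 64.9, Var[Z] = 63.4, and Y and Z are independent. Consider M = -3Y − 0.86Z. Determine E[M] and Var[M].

E[M] = 32.46, Var[M] = 630.99064

E[M] = (-3)·E[Y] + (-0.86)·E[Z] = (-3)·(-22) + (-0.86)·39 = 32.46.
Var[M] = a²·Var[Y] + b²·Var[Z] + 2ab·covariance of Y and Z with a = -3, b = -0.86.
Independence gives covariance of Y and Z = 0.
= (-3)²·64.9 + (-0.86)²·63.4 + 2·(-3)·(-0.86)·0
= 584.1 + 46.89064 + 0 = 630.99064.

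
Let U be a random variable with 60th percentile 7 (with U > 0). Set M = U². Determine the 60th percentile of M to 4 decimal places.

60th percentile of M = 49

U² is increasing, so P_{60}(M) = g(P_{60}(U)) = 49.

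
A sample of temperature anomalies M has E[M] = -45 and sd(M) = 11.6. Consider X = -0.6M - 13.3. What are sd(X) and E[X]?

sd(X) = 6.96, E[X] = 13.7

X = -0.6M - 13.3 is linear with a = -0.6, b = -13.3.
sd(X) = |a|·sd(M) = |-0.6|·11.6 = 6.96.
E[X] = a·E[M] + b = (-0.6)·(-45) + (-13.3) = 13.7.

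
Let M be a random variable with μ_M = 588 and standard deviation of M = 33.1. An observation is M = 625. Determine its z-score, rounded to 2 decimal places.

z = 1.12

z = (M − μ_M) / standard deviation of M = (625 − 588) / 33.1 ≈ 1.12.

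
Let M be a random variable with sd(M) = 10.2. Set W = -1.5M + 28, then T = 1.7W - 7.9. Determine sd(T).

sd(W) = |-1.5|·10.2 = 15.3.
sd(T) = |1.7|·15.3 = 26.01.

sd(T) = 26.01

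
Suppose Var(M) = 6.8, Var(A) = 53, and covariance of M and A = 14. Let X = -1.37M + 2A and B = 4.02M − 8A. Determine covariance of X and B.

By bilinearity, covariance of X and B = ac·Var(M) + bd·Var(A) + (ad+bc)·covariance of M and A, with a=-1.37, b=2, c=4.02, d=-8.
ac·Var(M) = (-1.37)·4.02·6.8 = -37.45032
bd·Var(A) = 2·(-8)·53 = -848
(ad+bc)·covariance of M and A = (19)·14 = 266
covariance of X and B = -37.45032 + (-848) + 266 = -619.45032.

covariance of X and B = -619.45032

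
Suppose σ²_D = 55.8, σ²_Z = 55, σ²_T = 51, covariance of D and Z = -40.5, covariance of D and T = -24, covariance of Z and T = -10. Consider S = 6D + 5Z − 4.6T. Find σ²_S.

σ²_S = 3817.76

σ²_S = a²·σ²_D + b²·σ²_Z + c²·σ²_T + 2ab·covariance of D and Z + 2ac·covariance of D and T + 2bc·covariance of Z and T, with a = 6, b = 5, c = -4.6.
= 2008.8 + 1375 + 1079.16 + (-2430) + 1324.8 + 460
= 3817.76.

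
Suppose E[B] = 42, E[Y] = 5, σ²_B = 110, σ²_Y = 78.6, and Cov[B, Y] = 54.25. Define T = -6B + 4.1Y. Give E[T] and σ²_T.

E[T] = (-6)·E[B] + 4.1·E[Y] = (-6)·42 + 4.1·5 = -231.5.
σ²_T = a²·σ²_B + b²·σ²_Y + 2ab·Cov[B, Y] with a = -6, b = 4.1.
= (-6)²·110 + 4.1²·78.6 + 2·(-6)·4.1·54.25
= 3960 + 1321.266 + (-2669.1) = 2612.166.

E[T] = -231.5, σ²_T = 2612.166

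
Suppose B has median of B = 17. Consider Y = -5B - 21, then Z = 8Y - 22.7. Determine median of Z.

median of Y = (-5)·17 + (-21) = -106.
median of Z = 8·(-106) + (-22.7) = -870.7.

median of Z = -870.7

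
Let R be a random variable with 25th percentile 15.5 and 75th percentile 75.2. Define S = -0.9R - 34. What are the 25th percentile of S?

Since a = -0.9 < 0 the transformation is decreasing, reversing order: the 25th percentile of S corresponds to the 75th percentile of R.
So P_{25}(S) = a·P_{75}(R) + b = (-0.9)·75.2 + (-34) = -101.68.

25th percentile of S = -101.68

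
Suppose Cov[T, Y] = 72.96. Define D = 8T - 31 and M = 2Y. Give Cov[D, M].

Cov[D, M] = 1167.36

Cov[D, M] = a·c·Cov[T, Y] = 8·2·72.96 = 1167.36. Additive constants drop out.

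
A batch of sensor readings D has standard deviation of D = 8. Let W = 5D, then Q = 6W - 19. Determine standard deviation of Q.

standard deviation of W = |5|·8 = 40.
standard deviation of Q = |6|·40 = 240.

standard deviation of Q = 240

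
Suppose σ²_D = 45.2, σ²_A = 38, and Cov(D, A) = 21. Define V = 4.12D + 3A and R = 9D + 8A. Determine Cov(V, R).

Cov(V, R) = 3847.176

By bilinearity, Cov(V, R) = ac·σ²_D + bd·σ²_A + (ad+bc)·Cov(D, A), with a=4.12, b=3, c=9, d=8.
ac·σ²_D = 4.12·9·45.2 = 1676.016
bd·σ²_A = 3·8·38 = 912
(ad+bc)·Cov(D, A) = (59.96)·21 = 1259.16
Cov(V, R) = 1676.016 + 912 + 1259.16 = 3847.176.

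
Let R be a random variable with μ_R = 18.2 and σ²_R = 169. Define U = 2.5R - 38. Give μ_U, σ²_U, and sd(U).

μ_U = 7.5, σ²_U = 1056.25, sd(U) = 32.5

U = 2.5R - 38 is linear with a = 2.5, b = -38.
μ_U = a·μ_R + b = 2.5·18.2 + (-38) = 7.5.
σ²_U = a²·σ²_R = 2.5²·169 = 1056.25 (the additive constant -38 does not affect variance).
sd(R) = √169 = 13.
sd(U) = |a|·sd(R) = |2.5|·13 = 32.5.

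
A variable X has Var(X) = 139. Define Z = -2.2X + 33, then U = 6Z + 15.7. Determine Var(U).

Var(U) = 24219.36

Var(Z) = (-2.2)²·139 = 672.76.
Var(U) = 6²·672.76 = 24219.36.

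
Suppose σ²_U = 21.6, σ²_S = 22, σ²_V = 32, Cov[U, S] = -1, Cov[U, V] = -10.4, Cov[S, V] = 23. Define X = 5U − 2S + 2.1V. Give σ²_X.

σ²_X = a²·σ²_U + b²·σ²_S + c²·σ²_V + 2ab·Cov[U, S] + 2ac·Cov[U, V] + 2bc·Cov[S, V], with a = 5, b = -2, c = 2.1.
= 540 + 88 + 141.12 + 20 + (-218.4) + (-193.2)
= 377.52.

σ²_X = 377.52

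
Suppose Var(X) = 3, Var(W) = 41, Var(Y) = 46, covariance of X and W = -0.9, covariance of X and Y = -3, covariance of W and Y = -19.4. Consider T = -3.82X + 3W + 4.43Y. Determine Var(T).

Var(T) = a²·Var(X) + b²·Var(W) + c²·Var(Y) + 2ab·covariance of X and W + 2ac·covariance of X and Y + 2bc·covariance of W and Y, with a = -3.82, b = 3, c = 4.43.
= 43.7772 + 369 + 902.7454 + 20.628 + 101.5356 + (-515.652)
= 922.0342.

Var(T) = 922.0342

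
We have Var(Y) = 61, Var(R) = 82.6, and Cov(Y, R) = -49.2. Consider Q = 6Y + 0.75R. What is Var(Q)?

Var(Q) = a²·Var(Y) + b²·Var(R) + 2ab·Cov(Y, R) with a = 6, b = 0.75.
= 6²·61 + 0.75²·82.6 + 2·6·0.75·(-49.2)
= 2196 + 46.4625 + (-442.8) = 1799.6625.

Var(Q) = 1799.6625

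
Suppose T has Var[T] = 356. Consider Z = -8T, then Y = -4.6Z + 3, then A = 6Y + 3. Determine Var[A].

Var[A] = 17355939.84

Var[Z] = (-8)²·356 = 22784.
Var[Y] = (-4.6)²·22784 = 482109.44.
Var[A] = 6²·482109.44 = 17355939.84.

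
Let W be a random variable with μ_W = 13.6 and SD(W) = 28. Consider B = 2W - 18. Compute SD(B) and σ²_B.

B = 2W - 18 is linear with a = 2, b = -18.
SD(B) = |a|·SD(W) = |2|·28 = 56.
σ²_W = 28² = 784.
σ²_B = a²·σ²_W = 2²·784 = 3136 (the additive constant -18 does not affect variance).

SD(B) = 56, σ²_B = 3136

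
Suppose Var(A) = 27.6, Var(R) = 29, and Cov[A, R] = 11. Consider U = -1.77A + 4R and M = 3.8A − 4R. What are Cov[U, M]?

Cov[U, M] = -404.5576

By bilinearity, Cov[U, M] = ac·Var(A) + bd·Var(R) + (ad+bc)·Cov[A, R], with a=-1.77, b=4, c=3.8, d=-4.
ac·Var(A) = (-1.77)·3.8·27.6 = -185.6376
bd·Var(R) = 4·(-4)·29 = -464
(ad+bc)·Cov[A, R] = (22.28)·11 = 245.08
Cov[U, M] = -185.6376 + (-464) + 245.08 = -404.5576.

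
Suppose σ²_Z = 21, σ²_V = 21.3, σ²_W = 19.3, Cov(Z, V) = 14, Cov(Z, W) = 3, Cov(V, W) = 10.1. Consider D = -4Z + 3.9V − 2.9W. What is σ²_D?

σ²_D = 226.624

σ²_D = a²·σ²_Z + b²·σ²_V + c²·σ²_W + 2ab·Cov(Z, V) + 2ac·Cov(Z, W) + 2bc·Cov(V, W), with a = -4, b = 3.9, c = -2.9.
= 336 + 323.973 + 162.313 + (-436.8) + 69.6 + (-228.462)
= 226.624.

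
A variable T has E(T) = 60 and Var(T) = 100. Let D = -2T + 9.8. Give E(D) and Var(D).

E(D) = -110.2, Var(D) = 400

D = -2T + 9.8 is linear with a = -2, b = 9.8.
E(D) = a·E(T) + b = (-2)·60 + 9.8 = -110.2.
Var(D) = a²·Var(T) = (-2)²·100 = 400 (the additive constant 9.8 does not affect variance).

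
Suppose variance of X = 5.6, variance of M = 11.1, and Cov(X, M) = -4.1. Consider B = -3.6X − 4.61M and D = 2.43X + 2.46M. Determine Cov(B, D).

By bilinearity, Cov(B, D) = ac·variance of X + bd·variance of M + (ad+bc)·Cov(X, M), with a=-3.6, b=-4.61, c=2.43, d=2.46.
ac·variance of X = (-3.6)·2.43·5.6 = -48.9888
bd·variance of M = (-4.61)·2.46·11.1 = -125.88066
(ad+bc)·Cov(X, M) = (-20.0583)·(-4.1) = 82.23903
Cov(B, D) = -48.9888 + (-125.88066) + 82.23903 = -92.63043.

Cov(B, D) = -92.63043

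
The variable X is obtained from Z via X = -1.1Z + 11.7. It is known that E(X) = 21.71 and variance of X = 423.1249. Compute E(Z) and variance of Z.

E(Z) = -9.1, variance of Z = 349.69

From X = -1.1Z + 11.7: E(X) = a·E(Z) + b, so E(Z) = (E(X) − b)/a = (21.71 − 11.7)/(-1.1) = -9.1.
variance of X = a²·variance of Z, so variance of Z = 423.1249/(-1.1)² = 349.69.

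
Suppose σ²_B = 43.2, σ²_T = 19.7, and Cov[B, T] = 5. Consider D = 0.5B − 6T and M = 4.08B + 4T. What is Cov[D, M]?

By bilinearity, Cov[D, M] = ac·σ²_B + bd·σ²_T + (ad+bc)·Cov[B, T], with a=0.5, b=-6, c=4.08, d=4.
ac·σ²_B = 0.5·4.08·43.2 = 88.128
bd·σ²_T = (-6)·4·19.7 = -472.8
(ad+bc)·Cov[B, T] = (-22.48)·5 = -112.4
Cov[D, M] = 88.128 + (-472.8) + (-112.4) = -497.072.

Cov[D, M] = -497.072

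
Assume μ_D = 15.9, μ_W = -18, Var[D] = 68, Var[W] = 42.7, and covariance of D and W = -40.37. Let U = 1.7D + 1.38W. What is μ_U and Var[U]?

μ_U = 2.19, Var[U] = 88.42184

μ_U = 1.7·μ_D + 1.38·μ_W = 1.7·15.9 + 1.38·(-18) = 2.19.
Var[U] = a²·Var[D] + b²·Var[W] + 2ab·covariance of D and W with a = 1.7, b = 1.38.
= 1.7²·68 + 1.38²·42.7 + 2·1.7·1.38·(-40.37)
= 196.52 + 81.31788 + (-189.41604) = 88.42184.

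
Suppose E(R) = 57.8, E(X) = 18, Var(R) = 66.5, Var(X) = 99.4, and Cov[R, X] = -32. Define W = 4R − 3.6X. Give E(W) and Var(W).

E(W) = 4·E(R) + (-3.6)·E(X) = 4·57.8 + (-3.6)·18 = 166.4.
Var(W) = a²·Var(R) + b²·Var(X) + 2ab·Cov[R, X] with a = 4, b = -3.6.
= 4²·66.5 + (-3.6)²·99.4 + 2·4·(-3.6)·(-32)
= 1064 + 1288.224 + 921.6 = 3273.824.

E(W) = 166.4, Var(W) = 3273.824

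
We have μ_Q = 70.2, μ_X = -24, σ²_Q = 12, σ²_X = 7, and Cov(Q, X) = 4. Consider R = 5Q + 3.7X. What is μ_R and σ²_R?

μ_R = 262.2, σ²_R = 543.83

μ_R = 5·μ_Q + 3.7·μ_X = 5·70.2 + 3.7·(-24) = 262.2.
σ²_R = a²·σ²_Q + b²·σ²_X + 2ab·Cov(Q, X) with a = 5, b = 3.7.
= 5²·12 + 3.7²·7 + 2·5·3.7·4
= 300 + 95.83 + 148 = 543.83.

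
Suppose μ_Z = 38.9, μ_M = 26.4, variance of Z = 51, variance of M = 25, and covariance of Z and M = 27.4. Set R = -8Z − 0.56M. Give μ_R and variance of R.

μ_R = -325.984, variance of R = 3517.344

μ_R = (-8)·μ_Z + (-0.56)·μ_M = (-8)·38.9 + (-0.56)·26.4 = -325.984.
variance of R = a²·variance of Z + b²·variance of M + 2ab·covariance of Z and M with a = -8, b = -0.56.
= (-8)²·51 + (-0.56)²·25 + 2·(-8)·(-0.56)·27.4
= 3264 + 7.84 + 245.504 = 3517.344.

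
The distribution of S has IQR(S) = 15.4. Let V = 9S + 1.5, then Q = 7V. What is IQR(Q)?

IQR(V) = |9|·15.4 = 138.6.
IQR(Q) = |7|·138.6 = 970.2.

IQR(Q) = 970.2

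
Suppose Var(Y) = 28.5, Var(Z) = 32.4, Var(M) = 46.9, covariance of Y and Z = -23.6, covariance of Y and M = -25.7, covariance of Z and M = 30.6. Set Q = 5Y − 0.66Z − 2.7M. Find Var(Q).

Var(Q) = a²·Var(Y) + b²·Var(Z) + c²·Var(M) + 2ab·covariance of Y and Z + 2ac·covariance of Y and M + 2bc·covariance of Z and M, with a = 5, b = -0.66, c = -2.7.
= 712.5 + 14.11344 + 341.901 + 155.76 + 693.9 + 109.0584
= 2027.23284.

Var(Q) = 2027.23284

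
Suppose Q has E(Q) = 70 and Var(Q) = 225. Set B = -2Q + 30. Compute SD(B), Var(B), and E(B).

SD(B) = 30, Var(B) = 900, E(B) = -110

B = -2Q + 30 is linear with a = -2, b = 30.
SD(Q) = √225 = 15.
SD(B) = |a|·SD(Q) = |-2|·15 = 30.
Var(B) = a²·Var(Q) = (-2)²·225 = 900 (the additive constant 30 does not affect variance).
E(B) = a·E(Q) + b = (-2)·70 + 30 = -110.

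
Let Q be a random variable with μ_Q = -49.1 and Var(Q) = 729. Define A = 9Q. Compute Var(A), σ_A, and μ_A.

A = 9Q is linear with a = 9, b = 0.
Var(A) = a²·Var(Q) = 9²·729 = 59049.
σ_Q = √729 = 27.
σ_A = |a|·σ_Q = |9|·27 = 243.
μ_A = a·μ_Q + b = 9·(-49.1) = -441.9.

Var(A) = 59049, σ_A = 243, μ_A = -441.9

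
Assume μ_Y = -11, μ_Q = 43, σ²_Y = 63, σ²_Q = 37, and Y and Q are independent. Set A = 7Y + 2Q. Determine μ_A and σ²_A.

μ_A = 9, σ²_A = 3235

μ_A = 7·μ_Y + 2·μ_Q = 7·(-11) + 2·43 = 9.
σ²_A = a²·σ²_Y + b²·σ²_Q + 2ab·Cov(Y, Q) with a = 7, b = 2.
Independence gives Cov(Y, Q) = 0.
= 7²·63 + 2²·37 + 2·7·2·0
= 3087 + 148 + 0 = 3235.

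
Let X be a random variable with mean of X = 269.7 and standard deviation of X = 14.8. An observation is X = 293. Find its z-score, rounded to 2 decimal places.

z = (X − mean of X) / standard deviation of X = (293 − 269.7) / 14.8 ≈ 1.57.

z = 1.57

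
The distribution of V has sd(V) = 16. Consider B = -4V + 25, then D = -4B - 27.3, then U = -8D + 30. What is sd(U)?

sd(B) = |-4|·16 = 64.
sd(D) = |-4|·64 = 256.
sd(U) = |-8|·256 = 2048.

sd(U) = 2048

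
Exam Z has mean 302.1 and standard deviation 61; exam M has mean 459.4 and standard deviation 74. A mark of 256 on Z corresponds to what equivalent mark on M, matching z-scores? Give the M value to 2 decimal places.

z = (256 − 302.1)/61 ≈ -0.7557.
M = 459.4 + z·74 = 459.4 + (256 − 302.1)·74/61 ≈ 403.48.

M = 403.48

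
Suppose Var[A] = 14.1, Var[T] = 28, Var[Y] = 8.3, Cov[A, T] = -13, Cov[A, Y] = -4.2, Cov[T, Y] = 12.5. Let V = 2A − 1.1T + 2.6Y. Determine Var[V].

Var[V] = a²·Var[A] + b²·Var[T] + c²·Var[Y] + 2ab·Cov[A, T] + 2ac·Cov[A, Y] + 2bc·Cov[T, Y], with a = 2, b = -1.1, c = 2.6.
= 56.4 + 33.88 + 56.108 + 57.2 + (-43.68) + (-71.5)
= 88.408.

Var[V] = 88.408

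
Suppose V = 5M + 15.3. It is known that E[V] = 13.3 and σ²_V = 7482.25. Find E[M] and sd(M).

E[M] = -0.4, sd(M) = 17.3

From V = 5M + 15.3: E[V] = a·E[M] + b, so E[M] = (E[V] − b)/a = (13.3 − 15.3)/5 = -0.4.
sd(V) = √7482.25 = 86.5.
sd(V) = |a|·sd(M), so sd(M) = 86.5/|5| = 17.3.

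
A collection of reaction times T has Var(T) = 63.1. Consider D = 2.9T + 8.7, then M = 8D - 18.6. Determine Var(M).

Var(M) = 33962.944

Var(D) = 2.9²·63.1 = 530.671.
Var(M) = 8²·530.671 = 33962.944.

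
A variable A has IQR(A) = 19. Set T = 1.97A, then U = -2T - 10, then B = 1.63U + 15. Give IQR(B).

IQR(T) = |1.97|·19 = 37.43.
IQR(U) = |-2|·37.43 = 74.86.
IQR(B) = |1.63|·74.86 = 122.0218.

IQR(B) = 122.0218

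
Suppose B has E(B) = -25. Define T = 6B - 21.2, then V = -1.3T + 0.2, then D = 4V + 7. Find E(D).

E(T) = 6·(-25) + (-21.2) = -171.2.
E(V) = (-1.3)·(-171.2) + 0.2 = 222.76.
E(D) = 4·222.76 + 7 = 898.04.

E(D) = 898.04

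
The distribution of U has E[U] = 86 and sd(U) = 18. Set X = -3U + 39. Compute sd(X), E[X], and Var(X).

X = -3U + 39 is linear with a = -3, b = 39.
sd(X) = |a|·sd(U) = |-3|·18 = 54.
E[X] = a·E[U] + b = (-3)·86 + 39 = -219.
Var(U) = 18² = 324.
Var(X) = a²·Var(U) = (-3)²·324 = 2916 (the additive constant 39 does not affect variance).

sd(X) = 54, E[X] = -219, Var(X) = 2916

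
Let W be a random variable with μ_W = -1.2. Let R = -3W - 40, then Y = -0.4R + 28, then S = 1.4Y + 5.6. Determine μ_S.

μ_S = 65.184

μ_R = (-3)·(-1.2) + (-40) = -36.4.
μ_Y = (-0.4)·(-36.4) + 28 = 42.56.
μ_S = 1.4·42.56 + 5.6 = 65.184.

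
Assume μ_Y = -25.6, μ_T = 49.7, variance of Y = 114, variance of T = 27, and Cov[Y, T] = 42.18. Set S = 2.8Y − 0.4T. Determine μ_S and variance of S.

μ_S = 2.8·μ_Y + (-0.4)·μ_T = 2.8·(-25.6) + (-0.4)·49.7 = -91.56.
variance of S = a²·variance of Y + b²·variance of T + 2ab·Cov[Y, T] with a = 2.8, b = -0.4.
= 2.8²·114 + (-0.4)²·27 + 2·2.8·(-0.4)·42.18
= 893.76 + 4.32 + (-94.4832) = 803.5968.

μ_S = -91.56, variance of S = 803.5968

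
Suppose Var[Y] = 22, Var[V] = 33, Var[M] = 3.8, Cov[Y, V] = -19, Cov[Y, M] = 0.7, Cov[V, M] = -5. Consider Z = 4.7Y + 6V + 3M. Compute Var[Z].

Var[Z] = 476.32

Var[Z] = a²·Var[Y] + b²·Var[V] + c²·Var[M] + 2ab·Cov[Y, V] + 2ac·Cov[Y, M] + 2bc·Cov[V, M], with a = 4.7, b = 6, c = 3.
= 485.98 + 1188 + 34.2 + (-1071.6) + 19.74 + (-180)
= 476.32.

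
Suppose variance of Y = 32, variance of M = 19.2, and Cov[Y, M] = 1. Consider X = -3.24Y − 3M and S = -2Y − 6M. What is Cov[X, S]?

Cov[X, S] = 578.4

By bilinearity, Cov[X, S] = ac·variance of Y + bd·variance of M + (ad+bc)·Cov[Y, M], with a=-3.24, b=-3, c=-2, d=-6.
ac·variance of Y = (-3.24)·(-2)·32 = 207.36
bd·variance of M = (-3)·(-6)·19.2 = 345.6
(ad+bc)·Cov[Y, M] = (25.44)·1 = 25.44
Cov[X, S] = 207.36 + 345.6 + 25.44 = 578.4.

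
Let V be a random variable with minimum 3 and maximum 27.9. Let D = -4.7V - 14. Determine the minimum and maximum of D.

a = -4.7 < 0, so order reverses: min(D) = a·max(V)+b = (-4.7)·27.9 + (-14) = -145.13; max(D) = a·min(V)+b = (-4.7)·3 + (-14) = -28.1.

min(D) = -145.13, max(D) = -28.1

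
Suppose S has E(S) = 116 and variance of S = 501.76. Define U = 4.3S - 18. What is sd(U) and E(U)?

sd(U) = 96.32, E(U) = 480.8

U = 4.3S - 18 is linear with a = 4.3, b = -18.
sd(S) = √501.76 = 22.4.
sd(U) = |a|·sd(S) = |4.3|·22.4 = 96.32.
E(U) = a·E(S) + b = 4.3·116 + (-18) = 480.8.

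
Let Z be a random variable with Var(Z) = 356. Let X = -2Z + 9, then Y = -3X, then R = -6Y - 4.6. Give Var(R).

Var(R) = 461376

Var(X) = (-2)²·356 = 1424.
Var(Y) = (-3)²·1424 = 12816.
Var(R) = (-6)²·12816 = 461376.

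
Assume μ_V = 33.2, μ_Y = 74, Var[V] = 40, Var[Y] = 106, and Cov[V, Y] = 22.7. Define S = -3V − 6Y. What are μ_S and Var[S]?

μ_S = -543.6, Var[S] = 4993.2

μ_S = (-3)·μ_V + (-6)·μ_Y = (-3)·33.2 + (-6)·74 = -543.6.
Var[S] = a²·Var[V] + b²·Var[Y] + 2ab·Cov[V, Y] with a = -3, b = -6.
= (-3)²·40 + (-6)²·106 + 2·(-3)·(-6)·22.7
= 360 + 3816 + 817.2 = 4993.2.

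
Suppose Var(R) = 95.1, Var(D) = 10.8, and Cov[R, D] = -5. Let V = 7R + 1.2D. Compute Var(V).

Var(V) = 4591.452

Var(V) = a²·Var(R) + b²·Var(D) + 2ab·Cov[R, D] with a = 7, b = 1.2.
= 7²·95.1 + 1.2²·10.8 + 2·7·1.2·(-5)
= 4659.9 + 15.552 + (-84) = 4591.452.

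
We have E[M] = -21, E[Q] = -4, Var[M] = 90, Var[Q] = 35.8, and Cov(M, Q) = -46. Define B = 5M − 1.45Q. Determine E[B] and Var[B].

E[B] = 5·E[M] + (-1.45)·E[Q] = 5·(-21) + (-1.45)·(-4) = -99.2.
Var[B] = a²·Var[M] + b²·Var[Q] + 2ab·Cov(M, Q) with a = 5, b = -1.45.
= 5²·90 + (-1.45)²·35.8 + 2·5·(-1.45)·(-46)
= 2250 + 75.2695 + 667 = 2992.2695.

E[B] = -99.2, Var[B] = 2992.2695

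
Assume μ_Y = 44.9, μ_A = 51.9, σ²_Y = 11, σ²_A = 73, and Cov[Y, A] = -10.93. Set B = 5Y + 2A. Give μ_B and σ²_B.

μ_B = 5·μ_Y + 2·μ_A = 5·44.9 + 2·51.9 = 328.3.
σ²_B = a²·σ²_Y + b²·σ²_A + 2ab·Cov[Y, A] with a = 5, b = 2.
= 5²·11 + 2²·73 + 2·5·2·(-10.93)
= 275 + 292 + (-218.6) = 348.4.

μ_B = 328.3, σ²_B = 348.4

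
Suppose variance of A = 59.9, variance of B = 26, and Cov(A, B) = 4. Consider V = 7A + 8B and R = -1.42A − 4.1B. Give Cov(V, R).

By bilinearity, Cov(V, R) = ac·variance of A + bd·variance of B + (ad+bc)·Cov(A, B), with a=7, b=8, c=-1.42, d=-4.1.
ac·variance of A = 7·(-1.42)·59.9 = -595.406
bd·variance of B = 8·(-4.1)·26 = -852.8
(ad+bc)·Cov(A, B) = (-40.06)·4 = -160.24
Cov(V, R) = -595.406 + (-852.8) + (-160.24) = -1608.446.

Cov(V, R) = -1608.446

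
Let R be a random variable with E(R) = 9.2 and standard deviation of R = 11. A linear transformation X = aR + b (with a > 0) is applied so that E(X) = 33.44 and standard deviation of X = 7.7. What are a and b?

standard deviation of X = a·standard deviation of R (a > 0), so a = 7.7/11 = 0.7.
E(X) = a·E(R) + b, so b = 33.44 − 0.7·9.2 = 27.

a = 0.7, b = 27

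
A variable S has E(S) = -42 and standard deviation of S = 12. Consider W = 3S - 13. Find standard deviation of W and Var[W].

standard deviation of W = 36, Var[W] = 1296

W = 3S - 13 is linear with a = 3, b = -13.
standard deviation of W = |a|·standard deviation of S = |3|·12 = 36.
Var[S] = 12² = 144.
Var[W] = a²·Var[S] = 3²·144 = 1296 (the additive constant -13 does not affect variance).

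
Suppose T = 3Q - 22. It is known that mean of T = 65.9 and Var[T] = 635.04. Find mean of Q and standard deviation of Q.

From T = 3Q - 22: mean of T = a·mean of Q + b, so mean of Q = (mean of T − b)/a = (65.9 − (-22))/3 = 29.3.
standard deviation of T = √635.04 = 25.2.
standard deviation of T = |a|·standard deviation of Q, so standard deviation of Q = 25.2/|3| = 8.4.

mean of Q = 29.3, standard deviation of Q = 8.4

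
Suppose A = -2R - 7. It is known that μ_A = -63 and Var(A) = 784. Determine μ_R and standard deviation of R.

From A = -2R - 7: μ_A = a·μ_R + b, so μ_R = (μ_A − b)/a = (-63 − (-7))/(-2) = 28.
standard deviation of A = √784 = 28.
standard deviation of A = |a|·standard deviation of R, so standard deviation of R = 28/|-2| = 14.

μ_R = 28, standard deviation of R = 14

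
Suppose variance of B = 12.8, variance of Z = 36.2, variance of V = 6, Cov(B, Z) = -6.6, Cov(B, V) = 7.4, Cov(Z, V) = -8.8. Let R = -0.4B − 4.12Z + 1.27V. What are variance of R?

variance of R = a²·variance of B + b²·variance of Z + c²·variance of V + 2ab·Cov(B, Z) + 2ac·Cov(B, V) + 2bc·Cov(Z, V), with a = -0.4, b = -4.12, c = 1.27.
= 2.048 + 614.47328 + 9.6774 + (-21.7536) + (-7.5184) + 92.09024
= 689.01692.

variance of R = 689.01692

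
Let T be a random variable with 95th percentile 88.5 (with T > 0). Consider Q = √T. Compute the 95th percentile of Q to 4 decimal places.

√T is increasing, so P_{95}(Q) = g(P_{95}(T)) ≈ 9.4074.

95th percentile of Q = 9.4074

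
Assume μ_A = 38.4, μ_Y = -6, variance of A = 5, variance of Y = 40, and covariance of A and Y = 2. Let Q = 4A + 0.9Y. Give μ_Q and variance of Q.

μ_Q = 148.2, variance of Q = 126.8

μ_Q = 4·μ_A + 0.9·μ_Y = 4·38.4 + 0.9·(-6) = 148.2.
variance of Q = a²·variance of A + b²·variance of Y + 2ab·covariance of A and Y with a = 4, b = 0.9.
= 4²·5 + 0.9²·40 + 2·4·0.9·2
= 80 + 32.4 + 14.4 = 126.8.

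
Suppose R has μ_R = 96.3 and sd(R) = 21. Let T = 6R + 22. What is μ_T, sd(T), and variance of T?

T = 6R + 22 is linear with a = 6, b = 22.
μ_T = a·μ_R + b = 6·96.3 + 22 = 599.8.
sd(T) = |a|·sd(R) = |6|·21 = 126.
variance of R = 21² = 441.
variance of T = a²·variance of R = 6²·441 = 15876 (the additive constant 22 does not affect variance).

μ_T = 599.8, sd(T) = 126, variance of T = 15876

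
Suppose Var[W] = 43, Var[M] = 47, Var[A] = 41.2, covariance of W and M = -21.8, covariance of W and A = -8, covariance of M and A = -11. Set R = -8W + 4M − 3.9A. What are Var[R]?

Var[R] = 5369.852

Var[R] = a²·Var[W] + b²·Var[M] + c²·Var[A] + 2ab·covariance of W and M + 2ac·covariance of W and A + 2bc·covariance of M and A, with a = -8, b = 4, c = -3.9.
= 2752 + 752 + 626.652 + 1395.2 + (-499.2) + 343.2
= 5369.852.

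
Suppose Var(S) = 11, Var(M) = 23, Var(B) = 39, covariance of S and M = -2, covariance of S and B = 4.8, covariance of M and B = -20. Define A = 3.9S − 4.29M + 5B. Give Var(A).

Var(A) = a²·Var(S) + b²·Var(M) + c²·Var(B) + 2ab·covariance of S and M + 2ac·covariance of S and B + 2bc·covariance of M and B, with a = 3.9, b = -4.29, c = 5.
= 167.31 + 423.2943 + 975 + 66.924 + 187.2 + 858
= 2677.7283.

Var(A) = 2677.7283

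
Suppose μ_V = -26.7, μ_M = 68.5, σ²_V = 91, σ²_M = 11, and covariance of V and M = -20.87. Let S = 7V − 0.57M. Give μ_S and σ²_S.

μ_S = 7·μ_V + (-0.57)·μ_M = 7·(-26.7) + (-0.57)·68.5 = -225.945.
σ²_S = a²·σ²_V + b²·σ²_M + 2ab·covariance of V and M with a = 7, b = -0.57.
= 7²·91 + (-0.57)²·11 + 2·7·(-0.57)·(-20.87)
= 4459 + 3.5739 + 166.5426 = 4629.1165.

μ_S = -225.945, σ²_S = 4629.1165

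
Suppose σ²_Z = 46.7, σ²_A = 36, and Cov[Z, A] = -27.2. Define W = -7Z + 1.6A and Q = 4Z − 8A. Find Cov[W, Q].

By bilinearity, Cov[W, Q] = ac·σ²_Z + bd·σ²_A + (ad+bc)·Cov[Z, A], with a=-7, b=1.6, c=4, d=-8.
ac·σ²_Z = (-7)·4·46.7 = -1307.6
bd·σ²_A = 1.6·(-8)·36 = -460.8
(ad+bc)·Cov[Z, A] = (62.4)·(-27.2) = -1697.28
Cov[W, Q] = -1307.6 + (-460.8) + (-1697.28) = -3465.68.

Cov[W, Q] = -3465.68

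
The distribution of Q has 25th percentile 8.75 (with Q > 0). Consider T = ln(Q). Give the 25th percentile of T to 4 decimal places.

25th percentile of T = 2.1691

ln(Q) is increasing, so P_{25}(T) = g(P_{25}(Q)) ≈ 2.1691.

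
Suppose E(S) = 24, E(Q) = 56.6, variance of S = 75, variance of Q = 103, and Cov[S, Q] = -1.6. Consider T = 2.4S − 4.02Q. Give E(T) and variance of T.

E(T) = -169.932, variance of T = 2127.3948

E(T) = 2.4·E(S) + (-4.02)·E(Q) = 2.4·24 + (-4.02)·56.6 = -169.932.
variance of T = a²·variance of S + b²·variance of Q + 2ab·Cov[S, Q] with a = 2.4, b = -4.02.
= 2.4²·75 + (-4.02)²·103 + 2·2.4·(-4.02)·(-1.6)
= 432 + 1664.5212 + 30.8736 = 2127.3948.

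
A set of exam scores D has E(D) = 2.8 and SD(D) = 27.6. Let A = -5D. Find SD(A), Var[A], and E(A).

A = -5D is linear with a = -5, b = 0.
SD(A) = |a|·SD(D) = |-5|·27.6 = 138.
Var[D] = 27.6² = 761.76.
Var[A] = a²·Var[D] = (-5)²·761.76 = 19044.
E(A) = a·E(D) + b = (-5)·2.8 = -14.

SD(A) = 138, Var[A] = 19044, E(A) = -14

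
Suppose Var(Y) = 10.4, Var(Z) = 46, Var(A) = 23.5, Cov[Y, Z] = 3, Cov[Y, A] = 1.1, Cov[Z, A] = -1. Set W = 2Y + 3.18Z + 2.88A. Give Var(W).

Var(W) = 734.204

Var(W) = a²·Var(Y) + b²·Var(Z) + c²·Var(A) + 2ab·Cov[Y, Z] + 2ac·Cov[Y, A] + 2bc·Cov[Z, A], with a = 2, b = 3.18, c = 2.88.
= 41.6 + 465.1704 + 194.9184 + 38.16 + 12.672 + (-18.3168)
= 734.204.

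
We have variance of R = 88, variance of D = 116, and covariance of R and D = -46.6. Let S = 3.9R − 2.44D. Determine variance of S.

variance of S = a²·variance of R + b²·variance of D + 2ab·covariance of R and D with a = 3.9, b = -2.44.
= 3.9²·88 + (-2.44)²·116 + 2·3.9·(-2.44)·(-46.6)
= 1338.48 + 690.6176 + 886.8912 = 2915.9888.

variance of S = 2915.9888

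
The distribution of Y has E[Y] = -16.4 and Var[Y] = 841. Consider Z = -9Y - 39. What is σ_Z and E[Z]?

Z = -9Y - 39 is linear with a = -9, b = -39.
σ_Y = √841 = 29.
σ_Z = |a|·σ_Y = |-9|·29 = 261.
E[Z] = a·E[Y] + b = (-9)·(-16.4) + (-39) = 108.6.

σ_Z = 261, E[Z] = 108.6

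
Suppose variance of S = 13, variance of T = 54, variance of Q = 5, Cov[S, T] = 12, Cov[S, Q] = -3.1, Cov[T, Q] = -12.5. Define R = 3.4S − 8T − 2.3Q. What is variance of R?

variance of R = a²·variance of S + b²·variance of T + c²·variance of Q + 2ab·Cov[S, T] + 2ac·Cov[S, Q] + 2bc·Cov[T, Q], with a = 3.4, b = -8, c = -2.3.
= 150.28 + 3456 + 26.45 + (-652.8) + 48.484 + (-460)
= 2568.414.

variance of R = 2568.414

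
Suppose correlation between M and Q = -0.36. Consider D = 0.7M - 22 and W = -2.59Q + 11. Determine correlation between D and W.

correlation between D and W = 0.36

Linear rescalings preserve |correlation|; the slopes 0.7 and -2.59 have opposite signs, so the correlation flips sign: correlation between D and W = −correlation between M and Q = 0.36.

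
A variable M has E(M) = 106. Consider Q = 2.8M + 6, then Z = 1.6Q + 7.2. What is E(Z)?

E(Z) = 491.68

E(Q) = 2.8·106 + 6 = 302.8.
E(Z) = 1.6·302.8 + 7.2 = 491.68.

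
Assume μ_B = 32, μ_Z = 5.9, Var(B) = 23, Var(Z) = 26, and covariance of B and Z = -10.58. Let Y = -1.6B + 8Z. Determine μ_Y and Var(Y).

μ_Y = -4, Var(Y) = 1993.728

μ_Y = (-1.6)·μ_B + 8·μ_Z = (-1.6)·32 + 8·5.9 = -4.
Var(Y) = a²·Var(B) + b²·Var(Z) + 2ab·covariance of B and Z with a = -1.6, b = 8.
= (-1.6)²·23 + 8²·26 + 2·(-1.6)·8·(-10.58)
= 58.88 + 1664 + 270.848 = 1993.728.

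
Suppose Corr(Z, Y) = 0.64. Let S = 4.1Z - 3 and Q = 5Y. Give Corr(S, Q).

Linear rescalings preserve correlation up to sign; here the slopes 4.1 and 5 have the same sign, so Corr(S, Q) = Corr(Z, Y) = 0.64.

Corr(S, Q) = 0.64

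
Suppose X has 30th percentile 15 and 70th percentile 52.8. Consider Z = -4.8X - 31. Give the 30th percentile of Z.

Since a = -4.8 < 0 the transformation is decreasing, reversing order: the 30th percentile of Z corresponds to the 70th percentile of X.
So P_{30}(Z) = a·P_{70}(X) + b = (-4.8)·52.8 + (-31) = -284.44.

30th percentile of Z = -284.44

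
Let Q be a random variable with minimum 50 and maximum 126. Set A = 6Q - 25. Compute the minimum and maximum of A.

a = 6 > 0, so min(A) = a·min(Q)+b = 6·50 + (-25) = 275 and max(A) = 6·126 + (-25) = 731.

min(A) = 275, max(A) = 731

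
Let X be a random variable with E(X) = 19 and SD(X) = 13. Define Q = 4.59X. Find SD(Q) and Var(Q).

SD(Q) = 59.67, Var(Q) = 3560.5089

Q = 4.59X is linear with a = 4.59, b = 0.
SD(Q) = |a|·SD(X) = |4.59|·13 = 59.67.
Var(X) = 13² = 169.
Var(Q) = a²·Var(X) = 4.59²·169 = 3560.5089.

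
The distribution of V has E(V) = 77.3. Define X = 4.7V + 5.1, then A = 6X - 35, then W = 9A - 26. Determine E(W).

E(X) = 4.7·77.3 + 5.1 = 368.41.
E(A) = 6·368.41 + (-35) = 2175.46.
E(W) = 9·2175.46 + (-26) = 19553.14.

E(W) = 19553.14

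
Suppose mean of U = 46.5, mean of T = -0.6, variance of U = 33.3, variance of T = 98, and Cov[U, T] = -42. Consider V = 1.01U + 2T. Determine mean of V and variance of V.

mean of V = 45.765, variance of V = 256.28933

mean of V = 1.01·mean of U + 2·mean of T = 1.01·46.5 + 2·(-0.6) = 45.765.
variance of V = a²·variance of U + b²·variance of T + 2ab·Cov[U, T] with a = 1.01, b = 2.
= 1.01²·33.3 + 2²·98 + 2·1.01·2·(-42)
= 33.96933 + 392 + (-169.68) = 256.28933.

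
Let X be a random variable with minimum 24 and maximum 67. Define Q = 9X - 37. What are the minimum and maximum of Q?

min(Q) = 179, max(Q) = 566

a = 9 > 0, so min(Q) = a·min(X)+b = 9·24 + (-37) = 179 and max(Q) = 9·67 + (-37) = 566.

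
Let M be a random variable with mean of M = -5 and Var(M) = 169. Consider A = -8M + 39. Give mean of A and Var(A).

A = -8M + 39 is linear with a = -8, b = 39.
mean of A = a·mean of M + b = (-8)·(-5) + 39 = 79.
Var(A) = a²·Var(M) = (-8)²·169 = 10816 (the additive constant 39 does not affect variance).

mean of A = 79, Var(A) = 10816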